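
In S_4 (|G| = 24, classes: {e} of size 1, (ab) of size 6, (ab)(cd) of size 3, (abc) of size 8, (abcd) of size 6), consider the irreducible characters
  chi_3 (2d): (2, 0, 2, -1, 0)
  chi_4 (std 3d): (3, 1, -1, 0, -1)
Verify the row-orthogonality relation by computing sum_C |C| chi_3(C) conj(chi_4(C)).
Sum = 0; so <chi_3, chi_4> = 0 (distinct irreducibles are orthogonal).

Working: Compute term by term over conjugacy classes (|C| * chi_3(C) * conj(chi_4(C))):
  1*(2)*conj(3) + 6*(0)*conj(1) + 3*(2)*conj(-1) + 8*(-1)*conj(0) + 6*(0)*conj(-1)
  = (6) + (0) + (-6) + (0) + (0)
  = 0.
Dividing by |G| = 24 gives 0/24 = 0, matching the row-orthogonality relation <chi_3, chi_4> = [chi_3 = chi_4].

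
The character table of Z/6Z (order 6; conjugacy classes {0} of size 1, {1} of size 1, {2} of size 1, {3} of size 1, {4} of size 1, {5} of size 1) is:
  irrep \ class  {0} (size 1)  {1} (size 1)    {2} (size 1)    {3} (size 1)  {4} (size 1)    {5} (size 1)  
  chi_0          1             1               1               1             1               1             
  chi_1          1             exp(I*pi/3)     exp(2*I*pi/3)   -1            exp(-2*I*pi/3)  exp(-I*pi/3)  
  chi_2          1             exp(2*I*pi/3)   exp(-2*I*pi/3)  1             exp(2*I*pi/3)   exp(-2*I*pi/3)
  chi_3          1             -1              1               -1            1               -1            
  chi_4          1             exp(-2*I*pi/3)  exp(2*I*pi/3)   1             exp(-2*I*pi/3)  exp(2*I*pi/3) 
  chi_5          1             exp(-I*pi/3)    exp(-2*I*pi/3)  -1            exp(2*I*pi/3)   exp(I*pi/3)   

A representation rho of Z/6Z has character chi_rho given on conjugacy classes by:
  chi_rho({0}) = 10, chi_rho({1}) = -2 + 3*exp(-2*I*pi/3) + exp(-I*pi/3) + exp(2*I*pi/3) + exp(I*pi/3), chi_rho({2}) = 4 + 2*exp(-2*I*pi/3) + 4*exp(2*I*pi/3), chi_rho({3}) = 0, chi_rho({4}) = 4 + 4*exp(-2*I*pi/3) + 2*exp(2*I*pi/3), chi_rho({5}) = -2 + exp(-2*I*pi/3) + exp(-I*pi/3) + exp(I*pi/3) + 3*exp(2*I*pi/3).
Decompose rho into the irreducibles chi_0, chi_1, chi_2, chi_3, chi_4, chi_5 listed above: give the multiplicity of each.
Multiplicities: chi_0: 1, chi_1: 1, chi_2: 1, chi_3: 3, chi_4: 3, chi_5: 1.

Justification: Use <chi_rho, chi> = (1/|G|) sum_C |C| * chi_rho(C) * conj(chi(C)) with |G| = 6 for each irreducible chi in the table:
  <chi_rho, chi_0> = (1/6)[1*(10)*conj(1) + 1*(-2 + 3*exp(-2*I*pi/3) + exp(-I*pi/3) + exp(2*I*pi/3) + exp(I*pi/3))*conj(1) + 1*(4 + 2*exp(-2*I*pi/3) + 4*exp(2*I*pi/3))*conj(1) + 1*(0)*conj(1) + 1*(4 + 4*exp(-2*I*pi/3) + 2*exp(2*I*pi/3))*conj(1) + 1*(-2 + exp(-2*I*pi/3) + exp(-I*pi/3) + exp(I*pi/3) + 3*exp(2*I*pi/3))*conj(1)]
      = (1/6)[(10) + (-2 + 3*exp(-2*I*pi/3) + exp(-I*pi/3) + exp(2*I*pi/3) + exp(I*pi/3)) + (4 + 2*exp(-2*I*pi/3) + 4*exp(2*I*pi/3)) + (0) + (4 + 4*exp(-2*I*pi/3) + 2*exp(2*I*pi/3)) + (-2 + exp(-2*I*pi/3) + exp(-I*pi/3) + exp(I*pi/3) + 3*exp(2*I*pi/3))] = 6/6 = 1
  <chi_rho, chi_1> = (1/6)[1*(10)*conj(1) + 1*(-2 + 3*exp(-2*I*pi/3) + exp(-I*pi/3) + exp(2*I*pi/3) + exp(I*pi/3))*conj(exp(I*pi/3)) + 1*(4 + 2*exp(-2*I*pi/3) + 4*exp(2*I*pi/3))*conj(exp(2*I*pi/3)) + 1*(0)*conj(-1) + 1*(4 + 4*exp(-2*I*pi/3) + 2*exp(2*I*pi/3))*conj(exp(-2*I*pi/3)) + 1*(-2 + exp(-2*I*pi/3) + exp(-I*pi/3) + exp(I*pi/3) + 3*exp(2*I*pi/3))*conj(exp(-I*pi/3))]
      = (1/6)[(10) + (-2 + exp(-2*I*pi/3) + exp(I*pi/3) - 2*exp(-I*pi/3)) + (4 + 4*exp(-2*I*pi/3) + 2*exp(2*I*pi/3)) + (0) + (4 + 2*exp(-2*I*pi/3) + 4*exp(2*I*pi/3)) + (-2 - 2*exp(I*pi/3) + exp(-I*pi/3) + exp(2*I*pi/3))] = 6/6 = 1
  <chi_rho, chi_2> = (1/6)[1*(10)*conj(1) + 1*(-2 + 3*exp(-2*I*pi/3) + exp(-I*pi/3) + exp(2*I*pi/3) + exp(I*pi/3))*conj(exp(2*I*pi/3)) + 1*(4 + 2*exp(-2*I*pi/3) + 4*exp(2*I*pi/3))*conj(exp(-2*I*pi/3)) + 1*(0)*conj(1) + 1*(4 + 4*exp(-2*I*pi/3) + 2*exp(2*I*pi/3))*conj(exp(2*I*pi/3)) + 1*(-2 + exp(-2*I*pi/3) + exp(-I*pi/3) + exp(I*pi/3) + 3*exp(2*I*pi/3))*conj(exp(-2*I*pi/3))]
      = (1/6)[(10) + (exp(-I*pi/3) - 2*exp(-2*I*pi/3) + 3*exp(2*I*pi/3)) + (-2) + (0) + (-2) + (3*exp(-2*I*pi/3) - 2*exp(2*I*pi/3) + exp(I*pi/3))] = 6/6 = 1
  <chi_rho, chi_3> = (1/6)[1*(10)*conj(1) + 1*(-2 + 3*exp(-2*I*pi/3) + exp(-I*pi/3) + exp(2*I*pi/3) + exp(I*pi/3))*conj(-1) + 1*(4 + 2*exp(-2*I*pi/3) + 4*exp(2*I*pi/3))*conj(1) + 1*(0)*conj(-1) + 1*(4 + 4*exp(-2*I*pi/3) + 2*exp(2*I*pi/3))*conj(1) + 1*(-2 + exp(-2*I*pi/3) + exp(-I*pi/3) + exp(I*pi/3) + 3*exp(2*I*pi/3))*conj(-1)]
      = (1/6)[(10) + (2 - exp(I*pi/3) - exp(2*I*pi/3) - exp(-I*pi/3) - 3*exp(-2*I*pi/3)) + (4 + 2*exp(-2*I*pi/3) + 4*exp(2*I*pi/3)) + (0) + (4 + 4*exp(-2*I*pi/3) + 2*exp(2*I*pi/3)) + (2 - 3*exp(2*I*pi/3) - exp(I*pi/3) - exp(-I*pi/3) - exp(-2*I*pi/3))] = 18/6 = 3
  <chi_rho, chi_4> = (1/6)[1*(10)*conj(1) + 1*(-2 + 3*exp(-2*I*pi/3) + exp(-I*pi/3) + exp(2*I*pi/3) + exp(I*pi/3))*conj(exp(-2*I*pi/3)) + 1*(4 + 2*exp(-2*I*pi/3) + 4*exp(2*I*pi/3))*conj(exp(2*I*pi/3)) + 1*(0)*conj(1) + 1*(4 + 4*exp(-2*I*pi/3) + 2*exp(2*I*pi/3))*conj(exp(-2*I*pi/3)) + 1*(-2 + exp(-2*I*pi/3) + exp(-I*pi/3) + exp(I*pi/3) + 3*exp(2*I*pi/3))*conj(exp(2*I*pi/3))]
      = (1/6)[(10) + (2 - 2*exp(2*I*pi/3) + exp(-2*I*pi/3) + exp(I*pi/3)) + (4 + 4*exp(-2*I*pi/3) + 2*exp(2*I*pi/3)) + (0) + (4 + 2*exp(-2*I*pi/3) + 4*exp(2*I*pi/3)) + (2 + exp(-I*pi/3) + exp(2*I*pi/3) - 2*exp(-2*I*pi/3))] = 18/6 = 3
  <chi_rho, chi_5> = (1/6)[1*(10)*conj(1) + 1*(-2 + 3*exp(-2*I*pi/3) + exp(-I*pi/3) + exp(2*I*pi/3) + exp(I*pi/3))*conj(exp(-I*pi/3)) + 1*(4 + 2*exp(-2*I*pi/3) + 4*exp(2*I*pi/3))*conj(exp(-2*I*pi/3)) + 1*(0)*conj(-1) + 1*(4 + 4*exp(-2*I*pi/3) + 2*exp(2*I*pi/3))*conj(exp(2*I*pi/3)) + 1*(-2 + exp(-2*I*pi/3) + exp(-I*pi/3) + exp(I*pi/3) + 3*exp(2*I*pi/3))*conj(exp(I*pi/3))]
      = (1/6)[(10) + (3*exp(-I*pi/3) - 2*exp(I*pi/3) + exp(2*I*pi/3)) + (-2) + (0) + (-2) + (exp(-2*I*pi/3) - 2*exp(-I*pi/3) + 3*exp(I*pi/3))] = 6/6 = 1
(Exp terms are combined using exp(i*s)*conj(exp(i*t)) = exp(i*(s-t)), and sums of them are collapsed using the identity that for every m > 1 the m distinct m-th roots of unity sum to 0, e.g. 1 + exp(2*I*pi/3) + exp(-2*I*pi/3) = 0.)
Dimension check: dim(rho) = sum (mult * dim) = 1*1 + 1*1 + 1*1 + 3*1 + 3*1 + 1*1 = 10 = chi_rho(e) = 10.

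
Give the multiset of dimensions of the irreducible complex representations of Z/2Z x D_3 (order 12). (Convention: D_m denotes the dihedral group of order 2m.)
Dimensions: 1, 1, 1, 1, 2, 2

Reasoning: There are 6 irreducibles (= number of conjugacy classes). Their dimensions d_i satisfy sum d_i^2 = |G| = 12: 1 + 1 + 1 + 1 + 4 + 4 = 12. (For the product with Z/2Z: each of the 2 1-dim characters of Z/2Z tensors with each irrep of D_3, giving 2 copies of each D_3-dimension.)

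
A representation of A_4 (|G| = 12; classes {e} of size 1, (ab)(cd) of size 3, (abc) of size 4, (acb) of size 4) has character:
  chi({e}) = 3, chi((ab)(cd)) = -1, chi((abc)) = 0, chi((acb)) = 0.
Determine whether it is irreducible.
Irreducible: <chi, chi> = 1.

Explanation: <chi, chi> = (1/|G|) sum_C |C| * |chi(C)|^2 = (1/12)[1*|3|^2 + 3*|-1|^2 + 4*|0|^2 + 4*|0|^2]
  = (1/12)[(9) + (3) + (0) + (0)] = 12/12 = 1.
(Exp terms are combined using exp(i*s)*conj(exp(i*t)) = exp(i*(s-t)), and sums of them are collapsed using the identity that for every m > 1 the m distinct m-th roots of unity sum to 0, e.g. 1 + exp(2*I*pi/3) + exp(-2*I*pi/3) = 0.)
A character is irreducible iff <chi, chi> = 1, so this representation is irreducible.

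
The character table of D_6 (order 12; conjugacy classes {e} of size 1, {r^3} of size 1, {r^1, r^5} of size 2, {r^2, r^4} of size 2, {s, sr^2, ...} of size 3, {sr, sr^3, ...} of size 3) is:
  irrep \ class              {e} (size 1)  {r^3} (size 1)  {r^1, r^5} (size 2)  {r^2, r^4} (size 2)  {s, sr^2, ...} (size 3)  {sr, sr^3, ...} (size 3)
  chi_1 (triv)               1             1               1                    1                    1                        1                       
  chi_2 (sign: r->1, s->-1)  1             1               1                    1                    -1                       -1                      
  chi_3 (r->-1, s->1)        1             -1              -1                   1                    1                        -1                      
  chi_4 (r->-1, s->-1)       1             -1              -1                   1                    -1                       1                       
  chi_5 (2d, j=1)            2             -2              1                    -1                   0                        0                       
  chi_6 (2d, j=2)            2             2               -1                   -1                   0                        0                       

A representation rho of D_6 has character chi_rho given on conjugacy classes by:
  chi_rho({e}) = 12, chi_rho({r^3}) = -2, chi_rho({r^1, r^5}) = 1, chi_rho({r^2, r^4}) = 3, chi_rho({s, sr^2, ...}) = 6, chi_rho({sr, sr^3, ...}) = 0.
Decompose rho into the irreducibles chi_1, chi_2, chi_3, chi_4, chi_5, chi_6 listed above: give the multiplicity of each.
Multiplicities: chi_1: 3, chi_2: 0, chi_3: 3, chi_4: 0, chi_5: 2, chi_6: 1.

Working: Use <chi_rho, chi> = (1/|G|) sum_C |C| * chi_rho(C) * conj(chi(C)) with |G| = 12 for each irreducible chi in the table:
  <chi_rho, chi_1> = (1/12)[1*(12)*conj(1) + 1*(-2)*conj(1) + 2*(1)*conj(1) + 2*(3)*conj(1) + 3*(6)*conj(1) + 3*(0)*conj(1)]
      = (1/12)[(12) + (-2) + (2) + (6) + (18) + (0)] = 36/12 = 3
  <chi_rho, chi_2> = (1/12)[1*(12)*conj(1) + 1*(-2)*conj(1) + 2*(1)*conj(1) + 2*(3)*conj(1) + 3*(6)*conj(-1) + 3*(0)*conj(-1)]
      = (1/12)[(12) + (-2) + (2) + (6) + (-18) + (0)] = 0/12 = 0
  <chi_rho, chi_3> = (1/12)[1*(12)*conj(1) + 1*(-2)*conj(-1) + 2*(1)*conj(-1) + 2*(3)*conj(1) + 3*(6)*conj(1) + 3*(0)*conj(-1)]
      = (1/12)[(12) + (2) + (-2) + (6) + (18) + (0)] = 36/12 = 3
  <chi_rho, chi_4> = (1/12)[1*(12)*conj(1) + 1*(-2)*conj(-1) + 2*(1)*conj(-1) + 2*(3)*conj(1) + 3*(6)*conj(-1) + 3*(0)*conj(1)]
      = (1/12)[(12) + (2) + (-2) + (6) + (-18) + (0)] = 0/12 = 0
  <chi_rho, chi_5> = (1/12)[1*(12)*conj(2) + 1*(-2)*conj(-2) + 2*(1)*conj(1) + 2*(3)*conj(-1) + 3*(6)*conj(0) + 3*(0)*conj(0)]
      = (1/12)[(24) + (4) + (2) + (-6) + (0) + (0)] = 24/12 = 2
  <chi_rho, chi_6> = (1/12)[1*(12)*conj(2) + 1*(-2)*conj(2) + 2*(1)*conj(-1) + 2*(3)*conj(-1) + 3*(6)*conj(0) + 3*(0)*conj(0)]
      = (1/12)[(24) + (-4) + (-2) + (-6) + (0) + (0)] = 12/12 = 1
Dimension check: dim(rho) = sum (mult * dim) = 3*1 + 0*1 + 3*1 + 0*1 + 2*2 + 1*2 = 12 = chi_rho(e) = 12.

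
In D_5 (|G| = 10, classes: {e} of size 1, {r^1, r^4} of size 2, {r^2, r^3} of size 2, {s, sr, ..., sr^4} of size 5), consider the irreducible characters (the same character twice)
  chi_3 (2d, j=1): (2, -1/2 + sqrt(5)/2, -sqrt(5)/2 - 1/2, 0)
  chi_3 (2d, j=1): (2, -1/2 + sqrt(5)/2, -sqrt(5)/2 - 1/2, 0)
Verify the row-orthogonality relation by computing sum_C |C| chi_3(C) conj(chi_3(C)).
Sum = 10 = |G| = 10; so <chi_3, chi_3> = 1 (norm-1 confirms irreducibility).

Solution. Compute term by term over conjugacy classes (|C| * chi_3(C) * conj(chi_3(C))):
  1*(2)*conj(2) + 2*(-1/2 + sqrt(5)/2)*conj(-1/2 + sqrt(5)/2) + 2*(-sqrt(5)/2 - 1/2)*conj(-sqrt(5)/2 - 1/2) + 5*(0)*conj(0)
  = (4) + (3 - sqrt(5)) + (sqrt(5) + 3) + (0)
  = 10.
Dividing by |G| = 10 gives 10/10 = 1, matching the row-orthogonality relation <chi_3, chi_3> = [chi_3 = chi_3].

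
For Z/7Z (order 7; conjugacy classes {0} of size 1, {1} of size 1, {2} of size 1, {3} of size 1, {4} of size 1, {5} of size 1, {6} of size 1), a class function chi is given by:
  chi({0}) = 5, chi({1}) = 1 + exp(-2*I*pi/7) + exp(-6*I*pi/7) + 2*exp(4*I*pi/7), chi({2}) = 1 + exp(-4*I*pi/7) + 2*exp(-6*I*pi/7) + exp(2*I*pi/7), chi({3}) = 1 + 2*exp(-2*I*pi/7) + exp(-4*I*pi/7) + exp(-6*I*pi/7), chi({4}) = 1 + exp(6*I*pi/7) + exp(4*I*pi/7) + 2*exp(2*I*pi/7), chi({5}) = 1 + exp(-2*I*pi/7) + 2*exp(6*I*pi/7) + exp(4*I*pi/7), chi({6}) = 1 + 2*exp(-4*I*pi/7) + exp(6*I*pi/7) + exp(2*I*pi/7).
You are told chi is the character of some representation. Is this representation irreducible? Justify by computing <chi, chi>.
Not irreducible (reducible): <chi, chi> = 7 > 1.

Derivation: <chi, chi> = (1/|G|) sum_C |C| * |chi(C)|^2 = (1/7)[1*|5|^2 + 1*|1 + exp(-2*I*pi/7) + exp(-6*I*pi/7) + 2*exp(4*I*pi/7)|^2 + 1*|1 + exp(-4*I*pi/7) + 2*exp(-6*I*pi/7) + exp(2*I*pi/7)|^2 + 1*|1 + 2*exp(-2*I*pi/7) + exp(-4*I*pi/7) + exp(-6*I*pi/7)|^2 + 1*|1 + exp(6*I*pi/7) + exp(4*I*pi/7) + 2*exp(2*I*pi/7)|^2 + 1*|1 + exp(-2*I*pi/7) + 2*exp(6*I*pi/7) + exp(4*I*pi/7)|^2 + 1*|1 + 2*exp(-4*I*pi/7) + exp(6*I*pi/7) + exp(2*I*pi/7)|^2]
  = (1/7)[(25) + (7 + 5*exp(-4*I*pi/7) + 3*exp(-6*I*pi/7) + exp(-2*I*pi/7) + exp(2*I*pi/7) + 3*exp(6*I*pi/7) + 5*exp(4*I*pi/7)) + (7 + 3*exp(-2*I*pi/7) + 5*exp(-6*I*pi/7) + exp(-4*I*pi/7) + exp(4*I*pi/7) + 5*exp(6*I*pi/7) + 3*exp(2*I*pi/7)) + (7 + 5*exp(-2*I*pi/7) + 3*exp(-4*I*pi/7) + exp(-6*I*pi/7) + exp(6*I*pi/7) + 3*exp(4*I*pi/7) + 5*exp(2*I*pi/7)) + (7 + 5*exp(-2*I*pi/7) + 3*exp(-4*I*pi/7) + exp(-6*I*pi/7) + exp(6*I*pi/7) + 3*exp(4*I*pi/7) + 5*exp(2*I*pi/7)) + (7 + 3*exp(-2*I*pi/7) + 5*exp(-6*I*pi/7) + exp(-4*I*pi/7) + exp(4*I*pi/7) + 5*exp(6*I*pi/7) + 3*exp(2*I*pi/7)) + (7 + 5*exp(-4*I*pi/7) + 3*exp(-6*I*pi/7) + exp(-2*I*pi/7) + exp(2*I*pi/7) + 3*exp(6*I*pi/7) + 5*exp(4*I*pi/7))] = 49/7 = 7.
(Exp terms are combined using exp(i*s)*conj(exp(i*t)) = exp(i*(s-t)), and sums of them are collapsed using the identity that for every m > 1 the m distinct m-th roots of unity sum to 0, e.g. 1 + exp(2*I*pi/3) + exp(-2*I*pi/3) = 0.)
A character is irreducible iff <chi, chi> = 1, so this representation is reducible.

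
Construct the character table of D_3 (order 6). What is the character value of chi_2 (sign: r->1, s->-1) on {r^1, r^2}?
Conjugacy classes: {e} of size 1, {r^1, r^2} of size 2, {s, sr, ..., sr^2} of size 3.
Character table:
  irrep \ class              {e} (size 1)  {r^1, r^2} (size 2)  {s, sr, ..., sr^2} (size 3)
  chi_1 (triv)               1             1                    1                          
  chi_2 (sign: r->1, s->-1)  1             1                    -1                         
  chi_3 (2d, j=1)            2             -1                   0                          

Spot check: chi_2 (sign: r->1, s->-1) on {r^1, r^2} = 1.

Derivation: D_3 has order 2*3 = 6 with 3 conjugacy classes, hence 3 irreducibles. Sum of squared dims 1 + 1 + 4 = 6 = |G|. Linear characters come from the abelianisation; the 2-dimensional irreps have character r^k -> 2*cos(2*pi*j*k/3), reflections -> 0.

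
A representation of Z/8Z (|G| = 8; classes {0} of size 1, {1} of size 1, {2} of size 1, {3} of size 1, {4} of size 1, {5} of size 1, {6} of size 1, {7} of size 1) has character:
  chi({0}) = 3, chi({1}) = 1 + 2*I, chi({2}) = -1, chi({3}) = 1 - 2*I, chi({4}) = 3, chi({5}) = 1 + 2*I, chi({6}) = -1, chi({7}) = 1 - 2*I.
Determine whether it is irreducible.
Not irreducible (reducible): <chi, chi> = 5 > 1.

Justification: <chi, chi> = (1/|G|) sum_C |C| * |chi(C)|^2 = (1/8)[1*|3|^2 + 1*|1 + 2*I|^2 + 1*|-1|^2 + 1*|1 - 2*I|^2 + 1*|3|^2 + 1*|1 + 2*I|^2 + 1*|-1|^2 + 1*|1 - 2*I|^2]
  = (1/8)[(9) + (5) + (1) + (5) + (9) + (5) + (1) + (5)] = 40/8 = 5.
(Exp terms are combined using exp(i*s)*conj(exp(i*t)) = exp(i*(s-t)), and sums of them are collapsed using the identity that for every m > 1 the m distinct m-th roots of unity sum to 0, e.g. 1 + exp(2*I*pi/3) + exp(-2*I*pi/3) = 0.)
A character is irreducible iff <chi, chi> = 1, so this representation is reducible.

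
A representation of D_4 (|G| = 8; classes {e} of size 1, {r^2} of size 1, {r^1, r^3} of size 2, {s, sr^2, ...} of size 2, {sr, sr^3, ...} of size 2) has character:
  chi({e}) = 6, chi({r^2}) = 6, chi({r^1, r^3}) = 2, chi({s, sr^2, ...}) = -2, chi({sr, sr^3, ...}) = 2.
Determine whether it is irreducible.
Not irreducible (reducible): <chi, chi> = 12 > 1.

Explanation: <chi, chi> = (1/|G|) sum_C |C| * |chi(C)|^2 = (1/8)[1*|6|^2 + 1*|6|^2 + 2*|2|^2 + 2*|-2|^2 + 2*|2|^2]
  = (1/8)[(36) + (36) + (8) + (8) + (8)] = 96/8 = 12.
A character is irreducible iff <chi, chi> = 1, so this representation is reducible.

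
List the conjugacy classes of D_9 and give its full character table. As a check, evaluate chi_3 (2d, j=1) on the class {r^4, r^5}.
Conjugacy classes: {e} of size 1, {r^1, r^8} of size 2, {r^2, r^7} of size 2, {r^3, r^6} of size 2, {r^4, r^5} of size 2, {s, sr, ..., sr^8} of size 9.
Character table:
  irrep \ class              {e} (size 1)  {r^1, r^8} (size 2)  {r^2, r^7} (size 2)  {r^3, r^6} (size 2)  {r^4, r^5} (size 2)  {s, sr, ..., sr^8} (size 9)
  chi_1 (triv)               1             1                    1                    1                    1                    1                          
  chi_2 (sign: r->1, s->-1)  1             1                    1                    1                    1                    -1                         
  chi_3 (2d, j=1)            2             2*cos(2*pi/9)        2*cos(4*pi/9)        -1                   -2*cos(pi/9)         0                          
  chi_4 (2d, j=2)            2             2*cos(4*pi/9)        -2*cos(pi/9)         -1                   2*cos(2*pi/9)        0                          
  chi_5 (2d, j=3)            2             -1                   -1                   2                    -1                   0                          
  chi_6 (2d, j=4)            2             -2*cos(pi/9)         2*cos(2*pi/9)        -1                   2*cos(4*pi/9)        0                          

Spot check: chi_3 (2d, j=1) on {r^4, r^5} = -2*cos(pi/9).

Reasoning: D_9 has order 2*9 = 18 with 6 conjugacy classes, hence 6 irreducibles. Sum of squared dims 1 + 1 + 4 + 4 + 4 + 4 = 18 = |G|. Linear characters come from the abelianisation; the 2-dimensional irreps have character r^k -> 2*cos(2*pi*j*k/9), reflections -> 0.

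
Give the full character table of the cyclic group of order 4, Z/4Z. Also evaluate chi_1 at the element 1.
Character table of Z/4Z (irreps indexed chi_0,...,chi_3 with chi_k(m) = zeta_4^(k*m), zeta_4 = exp(2*pi*i/4)):
  irrep \ class  {0} (size 1)  {1} (size 1)  {2} (size 1)  {3} (size 1)
  chi_0          1             1             1             1           
  chi_1          1             I             -1            -I          
  chi_2          1             -1            1             -1          
  chi_3          1             -I            -1            I           

Spot check: chi_1(1) = zeta_4^(1*1) = zeta_4^1 = I.

Solution. Z/4Z is abelian, so all 4 irreducible complex representations are 1-dimensional. They are given by chi_k(m) = zeta_4^(k*m) for k = 0,...,3. Row orthogonality: sum_m chi_k(m) conj(chi_l(m)) = 4 * [k = l].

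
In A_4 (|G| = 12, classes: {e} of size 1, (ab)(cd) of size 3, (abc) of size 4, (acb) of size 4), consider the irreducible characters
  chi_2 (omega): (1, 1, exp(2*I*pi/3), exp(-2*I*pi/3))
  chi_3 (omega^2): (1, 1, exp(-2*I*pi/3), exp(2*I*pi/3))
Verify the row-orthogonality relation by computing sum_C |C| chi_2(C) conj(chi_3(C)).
Sum = 0; so <chi_2, chi_3> = 0 (distinct irreducibles are orthogonal).

Derivation: Compute term by term over conjugacy classes (|C| * chi_2(C) * conj(chi_3(C))):
  1*(1)*conj(1) + 3*(1)*conj(1) + 4*(exp(2*I*pi/3))*conj(exp(-2*I*pi/3)) + 4*(exp(-2*I*pi/3))*conj(exp(2*I*pi/3))
  = (1) + (3) + (4*exp(-2*I*pi/3)) + (4*exp(2*I*pi/3))
  = 0.
(Exp terms are combined using exp(i*s)*conj(exp(i*t)) = exp(i*(s-t)), and sums of them are collapsed using the identity that for every m > 1 the m distinct m-th roots of unity sum to 0, e.g. 1 + exp(2*I*pi/3) + exp(-2*I*pi/3) = 0.)
Dividing by |G| = 12 gives 0/12 = 0, matching the row-orthogonality relation <chi_2, chi_3> = [chi_2 = chi_3].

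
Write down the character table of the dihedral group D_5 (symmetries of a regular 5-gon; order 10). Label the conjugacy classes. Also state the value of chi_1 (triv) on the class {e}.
Conjugacy classes: {e} of size 1, {r^1, r^4} of size 2, {r^2, r^3} of size 2, {s, sr, ..., sr^4} of size 5.
Character table:
  irrep \ class              {e} (size 1)  {r^1, r^4} (size 2)  {r^2, r^3} (size 2)  {s, sr, ..., sr^4} (size 5)
  chi_1 (triv)               1             1                    1                    1                          
  chi_2 (sign: r->1, s->-1)  1             1                    1                    -1                         
  chi_3 (2d, j=1)            2             -1/2 + sqrt(5)/2     -sqrt(5)/2 - 1/2     0                          
  chi_4 (2d, j=2)            2             -sqrt(5)/2 - 1/2     -1/2 + sqrt(5)/2     0                          

Spot check: chi_1 (triv) on {e} = 1.

D_5 has order 2*5 = 10 with 4 conjugacy classes, hence 4 irreducibles. Sum of squared dims 1 + 1 + 4 + 4 = 10 = |G|. Linear characters come from the abelianisation; the 2-dimensional irreps have character r^k -> 2*cos(2*pi*j*k/5), reflections -> 0.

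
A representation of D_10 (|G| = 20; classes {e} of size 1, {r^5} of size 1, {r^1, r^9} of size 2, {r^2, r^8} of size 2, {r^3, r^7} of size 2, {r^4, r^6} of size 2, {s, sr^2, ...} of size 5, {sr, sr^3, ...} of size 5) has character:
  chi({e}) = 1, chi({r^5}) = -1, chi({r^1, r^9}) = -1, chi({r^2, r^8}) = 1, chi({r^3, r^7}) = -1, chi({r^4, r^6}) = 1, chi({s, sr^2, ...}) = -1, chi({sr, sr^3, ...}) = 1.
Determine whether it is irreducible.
Irreducible: <chi, chi> = 1.

Details: <chi, chi> = (1/|G|) sum_C |C| * |chi(C)|^2 = (1/20)[1*|1|^2 + 1*|-1|^2 + 2*|-1|^2 + 2*|1|^2 + 2*|-1|^2 + 2*|1|^2 + 5*|-1|^2 + 5*|1|^2]
  = (1/20)[(1) + (1) + (2) + (2) + (2) + (2) + (5) + (5)] = 20/20 = 1.
A character is irreducible iff <chi, chi> = 1, so this representation is irreducible.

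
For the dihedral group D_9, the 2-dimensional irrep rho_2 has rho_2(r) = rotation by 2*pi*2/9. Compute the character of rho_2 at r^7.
chi_{rho_2}(r^7) = 2*cos(2*pi*2*7/9) = -2*cos(pi/9)

Solution. rho_2(r^7) is rotation by angle 2*pi*2*7/9, whose trace is 2*cos(2*pi*2*7/9) = -2*cos(pi/9).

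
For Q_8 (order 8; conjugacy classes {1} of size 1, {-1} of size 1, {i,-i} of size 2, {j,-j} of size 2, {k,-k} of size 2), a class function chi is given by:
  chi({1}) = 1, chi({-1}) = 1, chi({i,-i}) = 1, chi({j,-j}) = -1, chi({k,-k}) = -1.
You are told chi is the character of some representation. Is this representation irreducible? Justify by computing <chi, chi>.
Irreducible: <chi, chi> = 1.

Argument: <chi, chi> = (1/|G|) sum_C |C| * |chi(C)|^2 = (1/8)[1*|1|^2 + 1*|1|^2 + 2*|1|^2 + 2*|-1|^2 + 2*|-1|^2]
  = (1/8)[(1) + (1) + (2) + (2) + (2)] = 8/8 = 1.
A character is irreducible iff <chi, chi> = 1, so this representation is irreducible.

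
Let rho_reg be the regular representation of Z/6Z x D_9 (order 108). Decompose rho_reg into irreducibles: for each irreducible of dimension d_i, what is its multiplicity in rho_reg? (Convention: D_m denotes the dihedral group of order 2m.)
Each irreducible V_i of dimension d_i appears with multiplicity d_i, i.e. rho_reg = (direct sum over all irreducibles V_i) d_i V_i. The irreducible dimensions for Z/6Z x D_9 are 1, 1, 1, 1, 1, 1, 1, 1, 1, 1, 1, 1, 2, 2, 2, 2, 2, 2, 2, 2, 2, 2, 2, 2, 2, 2, 2, 2, 2, 2, 2, 2, 2, 2, 2, 2: 12 irreducibles of dimension 1, each with multiplicity 1; 24 irreducibles of dimension 2, each with multiplicity 2. Total dimension 12*1*1 + 24*2*2 = 108 = |G|.

Explanation: General theorem: in the regular representation of a finite group G, each irreducible appears with multiplicity equal to its dimension. Check: dim(rho_reg) = sum d_i^2 = 1 + 1 + 1 + 1 + 1 + 1 + 1 + 1 + 1 + 1 + 1 + 1 + 4 + 4 + 4 + 4 + 4 + 4 + 4 + 4 + 4 + 4 + 4 + 4 + 4 + 4 + 4 + 4 + 4 + 4 + 4 + 4 + 4 + 4 + 4 + 4 = 108 = |G|.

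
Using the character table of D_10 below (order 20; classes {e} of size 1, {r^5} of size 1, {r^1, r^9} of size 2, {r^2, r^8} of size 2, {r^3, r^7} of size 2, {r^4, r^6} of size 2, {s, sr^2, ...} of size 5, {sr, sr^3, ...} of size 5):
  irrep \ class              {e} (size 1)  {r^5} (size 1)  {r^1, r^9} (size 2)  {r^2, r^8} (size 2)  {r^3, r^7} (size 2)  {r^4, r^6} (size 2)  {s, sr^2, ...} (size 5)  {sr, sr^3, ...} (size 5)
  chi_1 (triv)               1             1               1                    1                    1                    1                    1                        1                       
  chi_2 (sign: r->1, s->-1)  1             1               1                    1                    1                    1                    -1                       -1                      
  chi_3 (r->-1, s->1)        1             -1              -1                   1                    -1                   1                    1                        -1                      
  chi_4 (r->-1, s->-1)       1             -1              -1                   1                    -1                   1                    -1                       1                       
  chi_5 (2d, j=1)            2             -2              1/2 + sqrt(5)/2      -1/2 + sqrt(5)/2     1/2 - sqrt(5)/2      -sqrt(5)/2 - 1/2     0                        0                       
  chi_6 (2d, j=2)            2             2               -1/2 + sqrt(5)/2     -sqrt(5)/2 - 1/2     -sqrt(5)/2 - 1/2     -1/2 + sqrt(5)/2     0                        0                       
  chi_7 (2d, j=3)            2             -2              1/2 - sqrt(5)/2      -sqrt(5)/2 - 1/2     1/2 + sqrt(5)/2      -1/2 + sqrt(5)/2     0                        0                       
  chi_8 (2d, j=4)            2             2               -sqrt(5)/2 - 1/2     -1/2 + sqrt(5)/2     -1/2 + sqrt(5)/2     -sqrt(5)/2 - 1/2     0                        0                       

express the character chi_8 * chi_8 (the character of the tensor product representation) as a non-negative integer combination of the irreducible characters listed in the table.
chi_8 tensor chi_8 = chi_1 + chi_2 + chi_6 (all other irreducibles have multiplicity 0).

Justification: The character of a tensor product is the pointwise product (chi_8 * chi_8)(C) = chi_8(C) * chi_8(C):
  {e}: (2)*(2), {r^5}: (2)*(2), {r^1, r^9}: (-sqrt(5)/2 - 1/2)*(-sqrt(5)/2 - 1/2), {r^2, r^8}: (-1/2 + sqrt(5)/2)*(-1/2 + sqrt(5)/2), {r^3, r^7}: (-1/2 + sqrt(5)/2)*(-1/2 + sqrt(5)/2), {r^4, r^6}: (-sqrt(5)/2 - 1/2)*(-sqrt(5)/2 - 1/2), {s, sr^2, ...}: (0)*(0), {sr, sr^3, ...}: (0)*(0)
so (chi_8 * chi_8) takes values
  {e} -> 4, {r^5} -> 4, {r^1, r^9} -> sqrt(5)/2 + 3/2, {r^2, r^8} -> 3/2 - sqrt(5)/2, {r^3, r^7} -> 3/2 - sqrt(5)/2, {r^4, r^6} -> sqrt(5)/2 + 3/2, {s, sr^2, ...} -> 0, {sr, sr^3, ...} -> 0.
Now take the inner product of this character with each irreducible chi from the table, <chi_8*chi_8, chi> = (1/20) sum_C |C| (chi_8*chi_8)(C) conj(chi(C)):
  <chi_8*chi_8, chi_1> = (1/20)[1*(4)*conj(1) + 1*(4)*conj(1) + 2*(sqrt(5)/2 + 3/2)*conj(1) + 2*(3/2 - sqrt(5)/2)*conj(1) + 2*(3/2 - sqrt(5)/2)*conj(1) + 2*(sqrt(5)/2 + 3/2)*conj(1) + 5*(0)*conj(1) + 5*(0)*conj(1)]
      = (1/20)[(4) + (4) + (sqrt(5) + 3) + (3 - sqrt(5)) + (3 - sqrt(5)) + (sqrt(5) + 3) + (0) + (0)] = 20/20 = 1
  <chi_8*chi_8, chi_2> = (1/20)[1*(4)*conj(1) + 1*(4)*conj(1) + 2*(sqrt(5)/2 + 3/2)*conj(1) + 2*(3/2 - sqrt(5)/2)*conj(1) + 2*(3/2 - sqrt(5)/2)*conj(1) + 2*(sqrt(5)/2 + 3/2)*conj(1) + 5*(0)*conj(-1) + 5*(0)*conj(-1)]
      = (1/20)[(4) + (4) + (sqrt(5) + 3) + (3 - sqrt(5)) + (3 - sqrt(5)) + (sqrt(5) + 3) + (0) + (0)] = 20/20 = 1
  <chi_8*chi_8, chi_3> = (1/20)[1*(4)*conj(1) + 1*(4)*conj(-1) + 2*(sqrt(5)/2 + 3/2)*conj(-1) + 2*(3/2 - sqrt(5)/2)*conj(1) + 2*(3/2 - sqrt(5)/2)*conj(-1) + 2*(sqrt(5)/2 + 3/2)*conj(1) + 5*(0)*conj(1) + 5*(0)*conj(-1)]
      = (1/20)[(4) + (-4) + (-3 - sqrt(5)) + (3 - sqrt(5)) + (-3 + sqrt(5)) + (sqrt(5) + 3) + (0) + (0)] = 0/20 = 0
  <chi_8*chi_8, chi_4> = (1/20)[1*(4)*conj(1) + 1*(4)*conj(-1) + 2*(sqrt(5)/2 + 3/2)*conj(-1) + 2*(3/2 - sqrt(5)/2)*conj(1) + 2*(3/2 - sqrt(5)/2)*conj(-1) + 2*(sqrt(5)/2 + 3/2)*conj(1) + 5*(0)*conj(-1) + 5*(0)*conj(1)]
      = (1/20)[(4) + (-4) + (-3 - sqrt(5)) + (3 - sqrt(5)) + (-3 + sqrt(5)) + (sqrt(5) + 3) + (0) + (0)] = 0/20 = 0
  <chi_8*chi_8, chi_5> = (1/20)[1*(4)*conj(2) + 1*(4)*conj(-2) + 2*(sqrt(5)/2 + 3/2)*conj(1/2 + sqrt(5)/2) + 2*(3/2 - sqrt(5)/2)*conj(-1/2 + sqrt(5)/2) + 2*(3/2 - sqrt(5)/2)*conj(1/2 - sqrt(5)/2) + 2*(sqrt(5)/2 + 3/2)*conj(-sqrt(5)/2 - 1/2) + 5*(0)*conj(0) + 5*(0)*conj(0)]
      = (1/20)[(8) + (-8) + (4 + 2*sqrt(5)) + (-4 + 2*sqrt(5)) + (4 - 2*sqrt(5)) + (-2*sqrt(5) - 4) + (0) + (0)] = 0/20 = 0
  <chi_8*chi_8, chi_6> = (1/20)[1*(4)*conj(2) + 1*(4)*conj(2) + 2*(sqrt(5)/2 + 3/2)*conj(-1/2 + sqrt(5)/2) + 2*(3/2 - sqrt(5)/2)*conj(-sqrt(5)/2 - 1/2) + 2*(3/2 - sqrt(5)/2)*conj(-sqrt(5)/2 - 1/2) + 2*(sqrt(5)/2 + 3/2)*conj(-1/2 + sqrt(5)/2) + 5*(0)*conj(0) + 5*(0)*conj(0)]
      = (1/20)[(8) + (8) + (1 + sqrt(5)) + (1 - sqrt(5)) + (1 - sqrt(5)) + (1 + sqrt(5)) + (0) + (0)] = 20/20 = 1
  <chi_8*chi_8, chi_7> = (1/20)[1*(4)*conj(2) + 1*(4)*conj(-2) + 2*(sqrt(5)/2 + 3/2)*conj(1/2 - sqrt(5)/2) + 2*(3/2 - sqrt(5)/2)*conj(-sqrt(5)/2 - 1/2) + 2*(3/2 - sqrt(5)/2)*conj(1/2 + sqrt(5)/2) + 2*(sqrt(5)/2 + 3/2)*conj(-1/2 + sqrt(5)/2) + 5*(0)*conj(0) + 5*(0)*conj(0)]
      = (1/20)[(8) + (-8) + (-sqrt(5) - 1) + (1 - sqrt(5)) + (-1 + sqrt(5)) + (1 + sqrt(5)) + (0) + (0)] = 0/20 = 0
  <chi_8*chi_8, chi_8> = (1/20)[1*(4)*conj(2) + 1*(4)*conj(2) + 2*(sqrt(5)/2 + 3/2)*conj(-sqrt(5)/2 - 1/2) + 2*(3/2 - sqrt(5)/2)*conj(-1/2 + sqrt(5)/2) + 2*(3/2 - sqrt(5)/2)*conj(-1/2 + sqrt(5)/2) + 2*(sqrt(5)/2 + 3/2)*conj(-sqrt(5)/2 - 1/2) + 5*(0)*conj(0) + 5*(0)*conj(0)]
      = (1/20)[(8) + (8) + (-2*sqrt(5) - 4) + (-4 + 2*sqrt(5)) + (-4 + 2*sqrt(5)) + (-2*sqrt(5) - 4) + (0) + (0)] = 0/20 = 0
Hence the multiplicities are chi_1: 1, chi_2: 1, chi_6: 1. Dimension check: dim(chi_8)*dim(chi_8) = 2*2 = 4 and sum (mult * dim) = 1*1 + 1*1 + 1*2 = 4.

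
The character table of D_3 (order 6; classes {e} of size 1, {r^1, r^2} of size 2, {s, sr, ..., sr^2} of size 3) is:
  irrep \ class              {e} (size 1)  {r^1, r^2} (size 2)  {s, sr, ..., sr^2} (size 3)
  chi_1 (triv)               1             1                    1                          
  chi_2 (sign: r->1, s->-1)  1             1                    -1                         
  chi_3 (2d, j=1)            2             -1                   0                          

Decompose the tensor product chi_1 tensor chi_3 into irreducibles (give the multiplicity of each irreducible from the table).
chi_1 tensor chi_3 = chi_3 (all other irreducibles have multiplicity 0).

The character of a tensor product is the pointwise product (chi_1 * chi_3)(C) = chi_1(C) * chi_3(C):
  {e}: (1)*(2), {r^1, r^2}: (1)*(-1), {s, sr, ..., sr^2}: (1)*(0)
so (chi_1 * chi_3) takes values
  {e} -> 2, {r^1, r^2} -> -1, {s, sr, ..., sr^2} -> 0.
Now take the inner product of this character with each irreducible chi from the table, <chi_1*chi_3, chi> = (1/6) sum_C |C| (chi_1*chi_3)(C) conj(chi(C)):
  <chi_1*chi_3, chi_1> = (1/6)[1*(2)*conj(1) + 2*(-1)*conj(1) + 3*(0)*conj(1)]
      = (1/6)[(2) + (-2) + (0)] = 0/6 = 0
  <chi_1*chi_3, chi_2> = (1/6)[1*(2)*conj(1) + 2*(-1)*conj(1) + 3*(0)*conj(-1)]
      = (1/6)[(2) + (-2) + (0)] = 0/6 = 0
  <chi_1*chi_3, chi_3> = (1/6)[1*(2)*conj(2) + 2*(-1)*conj(-1) + 3*(0)*conj(0)]
      = (1/6)[(4) + (2) + (0)] = 6/6 = 1
Hence the multiplicities are chi_3: 1. Dimension check: dim(chi_1)*dim(chi_3) = 1*2 = 2 and sum (mult * dim) = 1*2 = 2.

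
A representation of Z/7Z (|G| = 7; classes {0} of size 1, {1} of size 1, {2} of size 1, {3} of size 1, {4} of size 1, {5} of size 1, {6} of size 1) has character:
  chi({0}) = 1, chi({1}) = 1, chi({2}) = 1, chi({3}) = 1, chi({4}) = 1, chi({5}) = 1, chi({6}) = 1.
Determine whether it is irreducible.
Irreducible: <chi, chi> = 1.

Derivation: <chi, chi> = (1/|G|) sum_C |C| * |chi(C)|^2 = (1/7)[1*|1|^2 + 1*|1|^2 + 1*|1|^2 + 1*|1|^2 + 1*|1|^2 + 1*|1|^2 + 1*|1|^2]
  = (1/7)[(1) + (1) + (1) + (1) + (1) + (1) + (1)] = 7/7 = 1.
(Exp terms are combined using exp(i*s)*conj(exp(i*t)) = exp(i*(s-t)), and sums of them are collapsed using the identity that for every m > 1 the m distinct m-th roots of unity sum to 0, e.g. 1 + exp(2*I*pi/3) + exp(-2*I*pi/3) = 0.)
A character is irreducible iff <chi, chi> = 1, so this representation is irreducible.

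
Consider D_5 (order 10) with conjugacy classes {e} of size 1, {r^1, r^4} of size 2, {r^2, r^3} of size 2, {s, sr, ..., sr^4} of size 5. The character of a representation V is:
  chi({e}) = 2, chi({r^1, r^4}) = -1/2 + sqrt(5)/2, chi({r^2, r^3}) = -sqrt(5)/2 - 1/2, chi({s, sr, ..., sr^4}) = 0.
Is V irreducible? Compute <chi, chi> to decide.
Irreducible: <chi, chi> = 1.

Why: <chi, chi> = (1/|G|) sum_C |C| * |chi(C)|^2 = (1/10)[1*|2|^2 + 2*|-1/2 + sqrt(5)/2|^2 + 2*|-sqrt(5)/2 - 1/2|^2 + 5*|0|^2]
  = (1/10)[(4) + (3 - sqrt(5)) + (sqrt(5) + 3) + (0)] = 10/10 = 1.
A character is irreducible iff <chi, chi> = 1, so this representation is irreducible.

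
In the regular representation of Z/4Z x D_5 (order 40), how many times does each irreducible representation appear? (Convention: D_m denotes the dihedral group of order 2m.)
Each irreducible V_i of dimension d_i appears with multiplicity d_i, i.e. rho_reg = (direct sum over all irreducibles V_i) d_i V_i. The irreducible dimensions for Z/4Z x D_5 are 1, 1, 1, 1, 1, 1, 1, 1, 2, 2, 2, 2, 2, 2, 2, 2: 8 irreducibles of dimension 1, each with multiplicity 1; 8 irreducibles of dimension 2, each with multiplicity 2. Total dimension 8*1*1 + 8*2*2 = 40 = |G|.

Solution. General theorem: in the regular representation of a finite group G, each irreducible appears with multiplicity equal to its dimension. Check: dim(rho_reg) = sum d_i^2 = 1 + 1 + 1 + 1 + 1 + 1 + 1 + 1 + 4 + 4 + 4 + 4 + 4 + 4 + 4 + 4 = 40 = |G|.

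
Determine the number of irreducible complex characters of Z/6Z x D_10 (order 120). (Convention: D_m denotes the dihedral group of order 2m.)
48

Justification: The number of irreducible complex representations of a finite group equals its number of conjugacy classes. For a direct product, #classes(G x H) = #classes(G) * #classes(H). Z/6Z has 6 classes (abelian), D_10 has 8 classes, so 6 * 8 = 48, so Z/6Z x D_10 (order 120) has exactly 48 irreducible complex representations.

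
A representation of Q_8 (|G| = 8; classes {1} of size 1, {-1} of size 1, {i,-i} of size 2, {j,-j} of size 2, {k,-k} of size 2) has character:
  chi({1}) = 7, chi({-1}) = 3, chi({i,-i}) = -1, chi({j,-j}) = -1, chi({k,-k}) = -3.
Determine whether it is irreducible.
Not irreducible (reducible): <chi, chi> = 10 > 1.

Proof sketch: <chi, chi> = (1/|G|) sum_C |C| * |chi(C)|^2 = (1/8)[1*|7|^2 + 1*|3|^2 + 2*|-1|^2 + 2*|-1|^2 + 2*|-3|^2]
  = (1/8)[(49) + (9) + (2) + (2) + (18)] = 80/8 = 10.
A character is irreducible iff <chi, chi> = 1, so this representation is reducible.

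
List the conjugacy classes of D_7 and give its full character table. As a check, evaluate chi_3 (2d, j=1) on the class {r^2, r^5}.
Conjugacy classes: {e} of size 1, {r^1, r^6} of size 2, {r^2, r^5} of size 2, {r^3, r^4} of size 2, {s, sr, ..., sr^6} of size 7.
Character table:
  irrep \ class              {e} (size 1)  {r^1, r^6} (size 2)  {r^2, r^5} (size 2)  {r^3, r^4} (size 2)  {s, sr, ..., sr^6} (size 7)
  chi_1 (triv)               1             1                    1                    1                    1                          
  chi_2 (sign: r->1, s->-1)  1             1                    1                    1                    -1                         
  chi_3 (2d, j=1)            2             2*cos(2*pi/7)        -2*cos(3*pi/7)       -2*cos(pi/7)         0                          
  chi_4 (2d, j=2)            2             -2*cos(3*pi/7)       -2*cos(pi/7)         2*cos(2*pi/7)        0                          
  chi_5 (2d, j=3)            2             -2*cos(pi/7)         2*cos(2*pi/7)        -2*cos(3*pi/7)       0                          

Spot check: chi_3 (2d, j=1) on {r^2, r^5} = -2*cos(3*pi/7).

Details: D_7 has order 2*7 = 14 with 5 conjugacy classes, hence 5 irreducibles. Sum of squared dims 1 + 1 + 4 + 4 + 4 = 14 = |G|. Linear characters come from the abelianisation; the 2-dimensional irreps have character r^k -> 2*cos(2*pi*j*k/7), reflections -> 0.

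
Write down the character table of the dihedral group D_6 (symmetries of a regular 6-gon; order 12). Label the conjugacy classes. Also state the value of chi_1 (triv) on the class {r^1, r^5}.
Conjugacy classes: {e} of size 1, {r^3} of size 1, {r^1, r^5} of size 2, {r^2, r^4} of size 2, {s, sr^2, ...} of size 3, {sr, sr^3, ...} of size 3.
Character table:
  irrep \ class              {e} (size 1)  {r^3} (size 1)  {r^1, r^5} (size 2)  {r^2, r^4} (size 2)  {s, sr^2, ...} (size 3)  {sr, sr^3, ...} (size 3)
  chi_1 (triv)               1             1               1                    1                    1                        1                       
  chi_2 (sign: r->1, s->-1)  1             1               1                    1                    -1                       -1                      
  chi_3 (r->-1, s->1)        1             -1              -1                   1                    1                        -1                      
  chi_4 (r->-1, s->-1)       1             -1              -1                   1                    -1                       1                       
  chi_5 (2d, j=1)            2             -2              1                    -1                   0                        0                       
  chi_6 (2d, j=2)            2             2               -1                   -1                   0                        0                       

Spot check: chi_1 (triv) on {r^1, r^5} = 1.

Proof sketch: D_6 has order 2*6 = 12 with 6 conjugacy classes, hence 6 irreducibles. Sum of squared dims 1 + 1 + 1 + 1 + 4 + 4 = 12 = |G|. Linear characters come from the abelianisation; the 2-dimensional irreps have character r^k -> 2*cos(2*pi*j*k/6), reflections -> 0.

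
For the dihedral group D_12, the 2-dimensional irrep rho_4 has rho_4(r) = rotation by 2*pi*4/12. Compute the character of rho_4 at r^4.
chi_{rho_4}(r^4) = 2*cos(2*pi*4*4/12) = -1

Explanation: rho_4(r^4) is rotation by angle 2*pi*4*4/12, whose trace is 2*cos(2*pi*4*4/12) = -1.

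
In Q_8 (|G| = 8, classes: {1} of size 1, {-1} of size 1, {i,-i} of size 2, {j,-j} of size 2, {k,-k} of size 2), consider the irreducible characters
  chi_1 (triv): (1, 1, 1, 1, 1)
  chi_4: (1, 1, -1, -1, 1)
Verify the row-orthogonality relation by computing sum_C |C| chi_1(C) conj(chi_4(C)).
Sum = 0; so <chi_1, chi_4> = 0 (distinct irreducibles are orthogonal).

Solution. Compute term by term over conjugacy classes (|C| * chi_1(C) * conj(chi_4(C))):
  1*(1)*conj(1) + 1*(1)*conj(1) + 2*(1)*conj(-1) + 2*(1)*conj(-1) + 2*(1)*conj(1)
  = (1) + (1) + (-2) + (-2) + (2)
  = 0.
Dividing by |G| = 8 gives 0/8 = 0, matching the row-orthogonality relation <chi_1, chi_4> = [chi_1 = chi_4].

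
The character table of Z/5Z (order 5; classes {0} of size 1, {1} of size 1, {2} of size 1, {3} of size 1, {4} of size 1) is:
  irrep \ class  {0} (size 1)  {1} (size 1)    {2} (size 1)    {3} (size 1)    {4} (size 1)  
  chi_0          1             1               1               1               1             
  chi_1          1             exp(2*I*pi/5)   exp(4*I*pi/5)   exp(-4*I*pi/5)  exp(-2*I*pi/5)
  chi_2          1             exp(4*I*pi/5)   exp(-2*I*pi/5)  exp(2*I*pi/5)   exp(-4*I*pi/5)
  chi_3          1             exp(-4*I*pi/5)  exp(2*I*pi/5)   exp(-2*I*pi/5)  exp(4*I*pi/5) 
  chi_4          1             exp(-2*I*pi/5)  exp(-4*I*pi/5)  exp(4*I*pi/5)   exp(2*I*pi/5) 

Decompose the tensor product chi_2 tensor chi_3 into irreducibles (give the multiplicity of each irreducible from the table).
chi_2 tensor chi_3 = chi_0 (all other irreducibles have multiplicity 0).

Argument: The character of a tensor product is the pointwise product (chi_2 * chi_3)(C) = chi_2(C) * chi_3(C):
  {0}: (1)*(1), {1}: (exp(4*I*pi/5))*(exp(-4*I*pi/5)), {2}: (exp(-2*I*pi/5))*(exp(2*I*pi/5)), {3}: (exp(2*I*pi/5))*(exp(-2*I*pi/5)), {4}: (exp(-4*I*pi/5))*(exp(4*I*pi/5))
so (chi_2 * chi_3) takes values
  {0} -> 1, {1} -> 1, {2} -> 1, {3} -> 1, {4} -> 1.
Now take the inner product of this character with each irreducible chi from the table, <chi_2*chi_3, chi> = (1/5) sum_C |C| (chi_2*chi_3)(C) conj(chi(C)):
  <chi_2*chi_3, chi_0> = (1/5)[1*(1)*conj(1) + 1*(1)*conj(1) + 1*(1)*conj(1) + 1*(1)*conj(1) + 1*(1)*conj(1)]
      = (1/5)[(1) + (1) + (1) + (1) + (1)] = 5/5 = 1
  <chi_2*chi_3, chi_1> = (1/5)[1*(1)*conj(1) + 1*(1)*conj(exp(2*I*pi/5)) + 1*(1)*conj(exp(4*I*pi/5)) + 1*(1)*conj(exp(-4*I*pi/5)) + 1*(1)*conj(exp(-2*I*pi/5))]
      = (1/5)[(1) + (exp(-2*I*pi/5)) + (exp(-4*I*pi/5)) + (exp(4*I*pi/5)) + (exp(2*I*pi/5))] = 0/5 = 0
  <chi_2*chi_3, chi_2> = (1/5)[1*(1)*conj(1) + 1*(1)*conj(exp(4*I*pi/5)) + 1*(1)*conj(exp(-2*I*pi/5)) + 1*(1)*conj(exp(2*I*pi/5)) + 1*(1)*conj(exp(-4*I*pi/5))]
      = (1/5)[(1) + (exp(-4*I*pi/5)) + (exp(2*I*pi/5)) + (exp(-2*I*pi/5)) + (exp(4*I*pi/5))] = 0/5 = 0
  <chi_2*chi_3, chi_3> = (1/5)[1*(1)*conj(1) + 1*(1)*conj(exp(-4*I*pi/5)) + 1*(1)*conj(exp(2*I*pi/5)) + 1*(1)*conj(exp(-2*I*pi/5)) + 1*(1)*conj(exp(4*I*pi/5))]
      = (1/5)[(1) + (exp(4*I*pi/5)) + (exp(-2*I*pi/5)) + (exp(2*I*pi/5)) + (exp(-4*I*pi/5))] = 0/5 = 0
  <chi_2*chi_3, chi_4> = (1/5)[1*(1)*conj(1) + 1*(1)*conj(exp(-2*I*pi/5)) + 1*(1)*conj(exp(-4*I*pi/5)) + 1*(1)*conj(exp(4*I*pi/5)) + 1*(1)*conj(exp(2*I*pi/5))]
      = (1/5)[(1) + (exp(2*I*pi/5)) + (exp(4*I*pi/5)) + (exp(-4*I*pi/5)) + (exp(-2*I*pi/5))] = 0/5 = 0
(Exp terms are combined using exp(i*s)*conj(exp(i*t)) = exp(i*(s-t)), and sums of them are collapsed using the identity that for every m > 1 the m distinct m-th roots of unity sum to 0, e.g. 1 + exp(2*I*pi/3) + exp(-2*I*pi/3) = 0.)
Hence the multiplicities are chi_0: 1. Dimension check: dim(chi_2)*dim(chi_3) = 1*1 = 1 and sum (mult * dim) = 1*1 = 1.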